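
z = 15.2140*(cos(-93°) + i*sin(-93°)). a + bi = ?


a = 15.2140*cos(-93°) = 15.2140*(-0.052336) = -0.7962
b = 15.2140*sin(-93°) = 15.2140*(-0.9986295) = -15.1931

-0.7962 - 15.1931i


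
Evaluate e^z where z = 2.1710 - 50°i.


e^2.1710 = 8.7670
cos(-50°) = 0.64279
sin(-50°) = -0.76604
Real = 8.7670*0.64279 = 5.6353
Imag = 8.7670*(-0.76604) = -6.7159

5.6353 - 6.7159i


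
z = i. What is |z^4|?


|z| = sqrt(0+1) = sqrt(1) = 1
|z^4| = |z|^4 = 1^4 = 1

|z^4| = 1


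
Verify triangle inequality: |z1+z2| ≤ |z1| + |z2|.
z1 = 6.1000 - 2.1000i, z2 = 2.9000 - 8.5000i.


|z1| = sqrt(6.1^2 + (-2.1)^2) = sqrt(41.62) = 6.4514
|z2| = sqrt(2.9^2 + (-8.5)^2) = sqrt(80.66) = 8.9811
z1+z2 = 9.0000 - 10.6000i
|z1+z2| = sqrt(193.36) = 13.9054
|z1|+|z2| = 6.4514 + 8.9811 = 15.4325

|z1+z2| = 13.9054 ≤ |z1|+|z2| = 15.4325 (verified)


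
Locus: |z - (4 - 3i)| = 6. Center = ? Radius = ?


|z - z0| = r is a circle with center z0 and radius r.
Center = (4, -3), radius = 6

Circle with center (4, -3) and radius 6


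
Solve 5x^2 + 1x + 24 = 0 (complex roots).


disc = 1^2 - 4*5*24 = 1 - 480 = -479
sqrt(|disc|) = sqrt(479) = 21.8861
Real part = -1/(2*5) = -0.1000
Imag part = 21.8861/(2*5) = 2.1886

-0.1000 ± 2.1886i


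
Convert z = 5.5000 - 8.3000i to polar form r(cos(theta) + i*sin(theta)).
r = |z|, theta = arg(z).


r = sqrt(30.25+68.89) = sqrt(99.14) = 9.9569
theta = atan2(-8.3, 5.5) = -56.4695 degrees

r = 9.9569, theta = -56.4695 degrees


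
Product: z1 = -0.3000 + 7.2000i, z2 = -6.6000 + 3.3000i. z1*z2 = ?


Real = -0.3*(-6.6) - 7.2*3.3 = 1.98 - 23.76 = -21.78
Imag = -0.3*3.3 - (6.6)*7.2 = -0.99 - (47.52) = -48.51

-21.7800 - 48.5100i


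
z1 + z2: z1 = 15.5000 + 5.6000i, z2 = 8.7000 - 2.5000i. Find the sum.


Real: 15.5 + 8.7 = 24.2
Imag: 5.6 - 2.5 = 3.1

24.2000 + 3.1000i


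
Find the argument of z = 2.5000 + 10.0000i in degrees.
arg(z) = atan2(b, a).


Re = 2.5, Im = 10
arg = atan2(10, 2.5) = 75.9638 degrees

arg(z) = 75.9638 degrees


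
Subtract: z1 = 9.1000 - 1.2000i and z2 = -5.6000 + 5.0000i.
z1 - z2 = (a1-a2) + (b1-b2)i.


Real: 9.1 + 5.6 = 14.7
Imag: -1.2 - 5 = -6.2

14.7000 - 6.2000i


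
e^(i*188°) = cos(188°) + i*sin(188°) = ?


cos(188°) = -0.9903
sin(188°) = -0.1392

e^(i*188°) = -0.9903 - 0.1392i


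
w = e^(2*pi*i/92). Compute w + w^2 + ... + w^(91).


With w = e^(2*pi*i/92), all 92 of the 92th roots of unity w^0 = 1, w, ..., w^(91) sum to 0: 1 + w + ... + w^(91) = (1 - w^92)/(1 - w) = 0 since w^92 = 1, w ≠ 1.
Removing the root 1: w + w^2 + ... + w^(91) = 0 - 1 = -1

Sum = -1


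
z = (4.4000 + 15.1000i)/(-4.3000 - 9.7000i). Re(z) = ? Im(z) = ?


Multiply by conjugate: (4.4000 + 15.1000i)(-4.3000 + 9.7000i) / ((-4.3)^2 + (-9.7)^2)
Numerator real = 4.4*(-4.3) + 15.1*(-9.7) = -165.39
Numerator imag = 15.1*(-4.3) - 4.4*(-9.7) = -22.25
Denominator = 112.58
Re(z) = -165.39/112.58 = -1.4691
Im(z) = -22.25/112.58 = -0.1976

Re(z) = -1.4691, Im(z) = -0.1976


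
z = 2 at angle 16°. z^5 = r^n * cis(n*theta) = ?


r^5 = 2^5 = 32
n*theta = 5*16° = 80° = 80° (mod 360)
a = 32*cos(80°) = 5.5567
b = 32*sin(80°) = 31.5138

32 cis(80°) = 5.5567 + 31.5138i


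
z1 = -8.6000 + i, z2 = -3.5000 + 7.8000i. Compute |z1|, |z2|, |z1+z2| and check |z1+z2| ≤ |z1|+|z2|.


|z1| = sqrt((-8.6)^2 + 1^2) = sqrt(74.96) = 8.6579
|z2| = sqrt((-3.5)^2 + 7.8^2) = sqrt(73.09) = 8.5493
z1+z2 = -12.1000 + 8.8000i
|z1+z2| = sqrt(223.85) = 14.9616
|z1|+|z2| = 8.6579 + 8.5493 = 17.2072

|z1+z2| = 14.9616 ≤ |z1|+|z2| = 17.2072 (verified)


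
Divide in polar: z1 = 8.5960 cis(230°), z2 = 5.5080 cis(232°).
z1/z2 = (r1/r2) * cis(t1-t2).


r = 8.5960 / 5.5080 = 1.5606
theta = 230° - 232° = -2° = 358° (mod 360)

1.5606 cis(358°)


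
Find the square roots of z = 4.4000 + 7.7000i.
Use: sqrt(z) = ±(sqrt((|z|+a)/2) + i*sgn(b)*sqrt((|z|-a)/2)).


|z| = sqrt(19.36+59.29) = 8.8685
sqrt((|z|+a)/2) = sqrt((8.8685+4.4)/2) = sqrt(6.6342) = 2.5757
sqrt((|z|-a)/2) = sqrt((8.8685-4.4)/2) = sqrt(2.2342) = 1.4947

±(2.5757 + 1.4947i) i.e. 2.5757 + 1.4947i and -2.5757 - 1.4947i


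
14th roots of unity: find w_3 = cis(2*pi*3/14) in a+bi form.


Angle = 360*3/14 = 77.1429°
a = cos(77.1429°) = 0.2225
b = sin(77.1429°) = 0.9749

0.2225 + 0.9749i


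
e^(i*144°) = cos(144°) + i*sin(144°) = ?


cos(144°) = -0.8090
sin(144°) = 0.5878

e^(i*144°) = -0.8090 + 0.5878i


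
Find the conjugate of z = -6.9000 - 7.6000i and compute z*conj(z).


z_bar = -6.9000 + 7.6000i
z*z_bar = (-6.9)^2 + (-7.6)^2 = 47.61 + 57.76 = 105.37

z_bar = -6.9000 + 7.6000i, z*z_bar = 105.37


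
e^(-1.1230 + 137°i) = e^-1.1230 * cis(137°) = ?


e^-1.1230 = 0.3253
cos(137°) = -0.7314
sin(137°) = 0.682
Real = 0.3253*(-0.7314) = -0.2379
Imag = 0.3253*0.682 = 0.2219

-0.2379 + 0.2219i


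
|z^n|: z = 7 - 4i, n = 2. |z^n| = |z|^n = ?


|z| = sqrt(49+16) = sqrt(65) = 8.0623
|z^2| = |z|^2 = (sqrt(65))^2 = 65

|z^2| = 65


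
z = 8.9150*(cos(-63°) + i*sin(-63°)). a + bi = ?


a = 8.9150*cos(-63°) = 8.9150*0.45399 = 4.0473
b = 8.9150*sin(-63°) = 8.9150*(-0.891) = -7.9433

4.0473 - 7.9433i


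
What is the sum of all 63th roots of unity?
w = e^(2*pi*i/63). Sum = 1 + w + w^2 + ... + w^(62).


The sum of all 63th roots of unity is 0.
Geometric series: (1 - w^63)/(1 - w) = (1-1)/(1-w) = 0 since w^63 = 1, w ≠ 1.
Alternatively: coefficient of z^62 in z^63 - 1 is 0.

0


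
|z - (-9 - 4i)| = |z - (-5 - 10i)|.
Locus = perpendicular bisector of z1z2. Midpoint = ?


Equal distances means the locus is the perpendicular bisector of z1 and z2.
Midpoint = ((-9+(-5))/2, (-4+(-10))/2) = (-7.0000, -7.0000)

Perpendicular bisector through (-7.0000, -7.0000)


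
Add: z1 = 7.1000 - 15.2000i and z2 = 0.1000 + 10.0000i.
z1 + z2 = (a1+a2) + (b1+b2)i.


Real: 7.1 + 0.1 = 7.2
Imag: -15.2 + 10 = -5.2

7.2000 - 5.2000i


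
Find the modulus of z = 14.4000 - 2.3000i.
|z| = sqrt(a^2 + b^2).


|z| = sqrt(14.4^2 + (-2.3)^2) = sqrt(207.36 + 5.29) = sqrt(212.65) = 14.5825

|z| = 14.5825


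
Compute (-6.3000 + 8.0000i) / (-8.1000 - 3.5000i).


Conjugate of z2 = -8.1000 + 3.5000i
Numerator: (-6.3000 + 8.0000i)(-8.1000 + 3.5000i) = 23.0300 - 86.8500i
Denominator: (-8.1)^2 + (-3.5)^2 = 77.86
Result = (23.0300 - 86.8500i)/77.86

0.2958 - 1.1155i


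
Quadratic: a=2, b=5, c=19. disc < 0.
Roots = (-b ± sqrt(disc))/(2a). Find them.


disc = 5^2 - 4*2*19 = 25 - 152 = -127
sqrt(|disc|) = sqrt(127) = 11.2694
Real part = -5/(2*2) = -1.2500
Imag part = 11.2694/(2*2) = 2.8174

-1.2500 ± 2.8174i


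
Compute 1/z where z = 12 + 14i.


|z|^2 = 144+196 = 340
1/z = (12 - 14i)/340

1/z = 0.0353 - 0.0412i


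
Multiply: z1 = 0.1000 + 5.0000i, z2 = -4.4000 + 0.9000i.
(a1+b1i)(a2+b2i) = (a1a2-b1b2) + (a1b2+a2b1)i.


Real = 0.1*(-4.4) - 5*0.9 = -0.44 - 4.5 = -4.94
Imag = 0.1*0.9 - (4.4)*5 = 0.09 - (22) = -21.91

-4.9400 - 21.9100i


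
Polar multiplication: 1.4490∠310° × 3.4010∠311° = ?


r = 1.4490 * 3.4010 = 4.9280
theta = 310° + 311° = 621° = 261° (mod 360)

4.9280 cis(261°)


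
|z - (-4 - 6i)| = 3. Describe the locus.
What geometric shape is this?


|z - z0| = r is a circle with center z0 and radius r.
Center = (-4, -6), radius = 3

Circle with center (-4, -6) and radius 3


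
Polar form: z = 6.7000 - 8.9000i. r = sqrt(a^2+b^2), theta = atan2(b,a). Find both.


r = sqrt(44.89+79.21) = sqrt(124.1) = 11.1400
theta = atan2(-8.9, 6.7) = -53.0272 degrees

r = 11.1400, theta = -53.0272 degrees


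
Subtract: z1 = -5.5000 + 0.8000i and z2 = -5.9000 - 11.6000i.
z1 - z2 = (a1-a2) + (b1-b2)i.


Real: -5.5 + 5.9 = 0.4
Imag: 0.8 + 11.6 = 12.4

0.4000 + 12.4000i


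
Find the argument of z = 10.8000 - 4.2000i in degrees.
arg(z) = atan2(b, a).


Re = 10.8, Im = -4.2
arg = atan2(-4.2, 10.8) = -21.2505 degrees

arg(z) = -21.2505 degrees


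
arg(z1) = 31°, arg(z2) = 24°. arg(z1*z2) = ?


arg(z1*z2) = 31° + 24° = 55°
Normalized to (-180°, 180°]: 55°

55°


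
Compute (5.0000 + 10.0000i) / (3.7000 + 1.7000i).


Conjugate of z2 = 3.7000 - 1.7000i
Numerator: (5.0000 + 10.0000i)(3.7000 - 1.7000i) = 35.5000 + 28.5000i
Denominator: 3.7^2 + 1.7^2 = 16.58
Result = (35.5000 + 28.5000i)/16.58

2.1411 + 1.7189i


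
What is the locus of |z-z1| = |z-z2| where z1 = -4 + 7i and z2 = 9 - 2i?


Equal distances means the locus is the perpendicular bisector of z1 and z2.
Midpoint = ((-4+9)/2, (7+(-2))/2) = (2.5000, 2.5000)

Perpendicular bisector through (2.5000, 2.5000)


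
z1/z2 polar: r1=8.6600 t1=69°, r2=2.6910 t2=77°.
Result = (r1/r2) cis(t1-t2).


r = 8.6600 / 2.6910 = 3.2181
theta = 69° - 77° = -8° = 352° (mod 360)

3.2181 cis(352°)


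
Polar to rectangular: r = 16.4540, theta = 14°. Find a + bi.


a = 16.4540*cos(14°) = 16.4540*0.9702957 = 15.9652
b = 16.4540*sin(14°) = 16.4540*0.24192 = 3.9806

15.9652 + 3.9806i


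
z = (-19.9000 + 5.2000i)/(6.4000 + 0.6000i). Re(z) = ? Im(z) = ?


Multiply by conjugate: (-19.9000 + 5.2000i)(6.4000 - 0.6000i) / (6.4^2 + 0.6^2)
Numerator real = -19.9*6.4 + 5.2*0.6 = -124.24
Numerator imag = 5.2*6.4 - (-19.9)*0.6 = 45.22
Denominator = 41.32
Re(z) = -124.24/41.32 = -3.0068
Im(z) = 45.22/41.32 = 1.0944

Re(z) = -3.0068, Im(z) = 1.0944


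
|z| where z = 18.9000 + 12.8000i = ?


|z| = sqrt(18.9^2 + 12.8^2) = sqrt(357.21 + 163.84) = sqrt(521.05) = 22.8265

|z| = 22.8265


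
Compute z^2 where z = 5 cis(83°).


r^2 = 5^2 = 25
n*theta = 2*83° = 166° = 166° (mod 360)
a = 25*cos(166°) = -24.2574
b = 25*sin(166°) = 6.0480

25 cis(166°) = -24.2574 + 6.0480i


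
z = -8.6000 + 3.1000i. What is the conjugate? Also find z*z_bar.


z_bar = -8.6000 - 3.1000i
z*z_bar = (-8.6)^2 + 3.1^2 = 73.96 + 9.61 = 83.57

z_bar = -8.6000 - 3.1000i, z*z_bar = 83.57


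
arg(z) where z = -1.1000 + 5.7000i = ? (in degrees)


Re = -1.1, Im = 5.7
arg = atan2(5.7, -1.1) = 100.9228 degrees

arg(z) = 100.9228 degrees


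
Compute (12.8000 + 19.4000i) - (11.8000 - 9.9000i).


Real: 12.8 - 11.8 = 1
Imag: 19.4 + 9.9 = 29.3

1.0000 + 29.3000i


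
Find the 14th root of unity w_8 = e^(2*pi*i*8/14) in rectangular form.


Angle = 360*8/14 = 205.7143°
a = cos(205.7143°) = -0.9010
b = sin(205.7143°) = -0.4339

-0.9010 - 0.4339i


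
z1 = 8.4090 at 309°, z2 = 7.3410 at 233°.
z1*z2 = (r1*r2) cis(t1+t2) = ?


r = 8.4090 * 7.3410 = 61.7305
theta = 309° + 233° = 542° = 182° (mod 360)

61.7305 cis(182°)


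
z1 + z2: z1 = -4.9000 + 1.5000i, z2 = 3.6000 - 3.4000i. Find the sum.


Real: -4.9 + 3.6 = -1.3
Imag: 1.5 - 3.4 = -1.9

-1.3000 - 1.9000i


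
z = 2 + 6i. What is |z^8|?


|z| = sqrt(4+36) = sqrt(40) = 6.3246
|z^8| = |z|^8 = (sqrt(40))^8 = 40^4 = 2560000

|z^8| = 2560000


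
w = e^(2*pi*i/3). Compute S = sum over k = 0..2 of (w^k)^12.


The roots are w_k = w^k with w = e^(2*pi*i/3), and (w^k)^12 = (w^12)^k.
So S = 1 + u + u^2 + ... + u^(2) with u = w^12.
12 = 4*3 + 0, so 12 is a multiple of 3 and u = (w^3)^4 = 1.
Every one of the 3 terms equals 1: S = 3

S = 3


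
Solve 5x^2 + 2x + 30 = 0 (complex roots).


disc = 2^2 - 4*5*30 = 4 - 600 = -596
sqrt(|disc|) = sqrt(596) = 24.4131
Real part = -2/(2*5) = -0.2000
Imag part = 24.4131/(2*5) = 2.4413

-0.2000 ± 2.4413i


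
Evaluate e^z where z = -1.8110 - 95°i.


e^-1.8110 = 0.1635
cos(-95°) = -0.0871557
sin(-95°) = -0.9962
Real = 0.1635*(-0.0871557) = -0.0142
Imag = 0.1635*(-0.9962) = -0.1629

-0.0142 - 0.1629i


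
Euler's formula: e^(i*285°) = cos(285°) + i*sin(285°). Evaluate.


cos(285°) = 0.2588
sin(285°) = -0.9659

e^(i*285°) = 0.2588 - 0.9659i


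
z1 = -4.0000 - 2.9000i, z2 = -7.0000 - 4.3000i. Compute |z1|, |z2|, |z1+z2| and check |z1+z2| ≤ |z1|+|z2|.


|z1| = sqrt((-4)^2 + (-2.9)^2) = sqrt(24.41) = 4.9406
|z2| = sqrt((-7)^2 + (-4.3)^2) = sqrt(67.49) = 8.2152
z1+z2 = -11.0000 - 7.2000i
|z1+z2| = sqrt(172.84) = 13.1469
|z1|+|z2| = 4.9406 + 8.2152 = 13.1558

|z1+z2| = 13.1469 ≤ |z1|+|z2| = 13.1558 (verified)


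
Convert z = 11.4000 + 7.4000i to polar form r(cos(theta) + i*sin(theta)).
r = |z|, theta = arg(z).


r = sqrt(129.96+54.76) = sqrt(184.72) = 13.5912
theta = atan2(7.4, 11.4) = 32.9885 degrees

r = 13.5912, theta = 32.9885 degrees


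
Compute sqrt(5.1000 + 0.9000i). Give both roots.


|z| = sqrt(26.01+0.81) = 5.1788
sqrt((|z|+a)/2) = sqrt((5.1788+5.1)/2) = sqrt(5.1394) = 2.2670
sqrt((|z|-a)/2) = sqrt((5.1788-5.1)/2) = sqrt(0.0394) = 0.1985

±(2.2670 + 0.1985i) i.e. 2.2670 + 0.1985i and -2.2670 - 0.1985i


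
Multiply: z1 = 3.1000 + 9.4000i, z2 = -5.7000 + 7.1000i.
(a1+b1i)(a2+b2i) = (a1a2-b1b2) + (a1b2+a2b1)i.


Real = 3.1*(-5.7) - 9.4*7.1 = -17.67 - 66.74 = -84.41
Imag = 3.1*7.1 - (5.7)*9.4 = 22.01 - (53.58) = -31.57

-84.4100 - 31.5700i


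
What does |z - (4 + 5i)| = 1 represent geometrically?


|z - z0| = r is a circle with center z0 and radius r.
Center = (4, 5), radius = 1

Circle with center (4, 5) and radius 1


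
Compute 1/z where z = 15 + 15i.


|z|^2 = 225+225 = 450
1/z = (15 - 15i)/450

1/z = 0.0333 - 0.0333i


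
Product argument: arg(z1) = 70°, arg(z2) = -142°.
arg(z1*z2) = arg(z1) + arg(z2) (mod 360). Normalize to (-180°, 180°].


arg(z1*z2) = 70° - 142° = -72°
Normalized to (-180°, 180°]: -72°

-72°


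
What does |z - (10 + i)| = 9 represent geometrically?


|z - z0| = r is a circle with center z0 and radius r.
Center = (10, 1), radius = 9

Circle with center (10, 1) and radius 9


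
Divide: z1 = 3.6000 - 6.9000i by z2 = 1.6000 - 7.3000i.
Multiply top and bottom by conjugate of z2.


Conjugate of z2 = 1.6000 + 7.3000i
Numerator: (3.6000 - 6.9000i)(1.6000 + 7.3000i) = 56.1300 + 15.2400i
Denominator: 1.6^2 + (-7.3)^2 = 55.85
Result = (56.1300 + 15.2400i)/55.85

1.0050 + 0.2729i


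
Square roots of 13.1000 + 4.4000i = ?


|z| = sqrt(171.61+19.36) = 13.8192
sqrt((|z|+a)/2) = sqrt((13.8192+13.1)/2) = sqrt(13.4596) = 3.6687
sqrt((|z|-a)/2) = sqrt((13.8192-13.1)/2) = sqrt(0.3596) = 0.5997

±(3.6687 + 0.5997i) i.e. 3.6687 + 0.5997i and -3.6687 - 0.5997i


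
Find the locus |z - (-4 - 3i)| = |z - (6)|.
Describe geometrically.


Equal distances means the locus is the perpendicular bisector of z1 and z2.
Midpoint = ((-4+6)/2, (-3+0)/2) = (1.0000, -1.5000)

Perpendicular bisector through (1.0000, -1.5000)


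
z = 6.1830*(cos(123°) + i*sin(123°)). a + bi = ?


a = 6.1830*cos(123°) = 6.1830*(-0.54464) = -3.3675
b = 6.1830*sin(123°) = 6.1830*0.83867 = 5.1855

-3.3675 + 5.1855i


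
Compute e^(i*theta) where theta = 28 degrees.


cos(28°) = 0.8829
sin(28°) = 0.4695

e^(i*28°) = 0.8829 + 0.4695i


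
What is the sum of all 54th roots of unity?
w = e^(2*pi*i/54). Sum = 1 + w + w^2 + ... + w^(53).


The sum of all 54th roots of unity is 0.
Geometric series: (1 - w^54)/(1 - w) = (1-1)/(1-w) = 0 since w^54 = 1, w ≠ 1.
Alternatively: coefficient of z^53 in z^54 - 1 is 0.

0


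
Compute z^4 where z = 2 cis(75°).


r^4 = 2^4 = 16
n*theta = 4*75° = 300° = 300° (mod 360)
a = 16*cos(300°) = 8.0000
b = 16*sin(300°) = -13.8564

16 cis(300°) = 8.0000 - 13.8564i


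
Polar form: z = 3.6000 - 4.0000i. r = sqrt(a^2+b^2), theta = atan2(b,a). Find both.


r = sqrt(12.96+16) = sqrt(28.96) = 5.3814
theta = atan2(-4, 3.6) = -48.0128 degrees

r = 5.3814, theta = -48.0128 degrees


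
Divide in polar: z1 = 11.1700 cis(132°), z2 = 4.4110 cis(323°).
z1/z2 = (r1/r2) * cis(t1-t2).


r = 11.1700 / 4.4110 = 2.5323
theta = 132° - 323° = -191° = 169° (mod 360)

2.5323 cis(169°)


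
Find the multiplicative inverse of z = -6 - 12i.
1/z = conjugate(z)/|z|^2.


|z|^2 = 36+144 = 180
1/z = (-6 + 12i)/180

1/z = -0.0333 + 0.0667i


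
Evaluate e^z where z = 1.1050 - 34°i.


e^1.1050 = 3.01922
cos(-34°) = 0.82904
sin(-34°) = -0.5592
Real = 3.01922*0.82904 = 2.5031
Imag = 3.01922*(-0.5592) = -1.6883

2.5031 - 1.6883i


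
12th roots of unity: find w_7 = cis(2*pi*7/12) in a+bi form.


Angle = 360*7/12 = 210°
a = cos(210°) = -0.8660
b = sin(210°) = -0.5000

-0.8660 - 0.5000i


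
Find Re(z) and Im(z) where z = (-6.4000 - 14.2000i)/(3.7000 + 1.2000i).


Multiply by conjugate: (-6.4000 - 14.2000i)(3.7000 - 1.2000i) / (3.7^2 + 1.2^2)
Numerator real = -6.4*3.7 - (14.2)*1.2 = -40.72
Numerator imag = -14.2*3.7 - (-6.4)*1.2 = -44.86
Denominator = 15.13
Re(z) = -40.72/15.13 = -2.6913
Im(z) = -44.86/15.13 = -2.9650

Re(z) = -2.6913, Im(z) = -2.9650


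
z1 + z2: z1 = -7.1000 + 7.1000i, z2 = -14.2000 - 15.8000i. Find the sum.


Real: -7.1 - 14.2 = -21.3
Imag: 7.1 - 15.8 = -8.7

-21.3000 - 8.7000i


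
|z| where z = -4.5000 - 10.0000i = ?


|z| = sqrt((-4.5)^2 + (-10)^2) = sqrt(20.25 + 100) = sqrt(120.25) = 10.9659

|z| = 10.9659


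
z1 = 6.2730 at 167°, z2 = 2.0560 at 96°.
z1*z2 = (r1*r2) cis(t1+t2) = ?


r = 6.2730 * 2.0560 = 12.8973
theta = 167° + 96° = 263° = 263° (mod 360)

12.8973 cis(263°)


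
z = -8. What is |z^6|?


|z| = sqrt(64+0) = sqrt(64) = 8
|z^6| = |z|^6 = 8^6 = 262144

|z^6| = 262144


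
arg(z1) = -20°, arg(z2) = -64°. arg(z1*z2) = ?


arg(z1*z2) = -20° - 64° = -84°
Normalized to (-180°, 180°]: -84°

-84°


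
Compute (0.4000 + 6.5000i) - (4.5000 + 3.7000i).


Real: 0.4 - 4.5 = -4.1
Imag: 6.5 - 3.7 = 2.8

-4.1000 + 2.8000i


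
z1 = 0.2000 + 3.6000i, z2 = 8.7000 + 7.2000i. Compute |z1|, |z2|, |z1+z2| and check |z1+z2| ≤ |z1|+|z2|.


|z1| = sqrt(0.2^2 + 3.6^2) = sqrt(13) = 3.6056
|z2| = sqrt(8.7^2 + 7.2^2) = sqrt(127.53) = 11.2929
z1+z2 = 8.9000 + 10.8000i
|z1+z2| = sqrt(195.85) = 13.9946
|z1|+|z2| = 3.6056 + 11.2929 = 14.8985

|z1+z2| = 13.9946 ≤ |z1|+|z2| = 14.8985 (verified)


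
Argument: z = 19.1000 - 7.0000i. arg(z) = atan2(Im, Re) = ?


Re = 19.1, Im = -7
arg = atan2(-7, 19.1) = -20.1275 degrees

arg(z) = -20.1275 degrees


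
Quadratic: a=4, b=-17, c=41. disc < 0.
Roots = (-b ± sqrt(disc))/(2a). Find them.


disc = (-17)^2 - 4*4*41 = 289 - 656 = -367
sqrt(|disc|) = sqrt(367) = 19.1572
Real part = 17/(2*4) = 2.1250
Imag part = 19.1572/(2*4) = 2.3947

2.1250 ± 2.3947i


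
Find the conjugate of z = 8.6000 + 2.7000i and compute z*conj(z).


z_bar = 8.6000 - 2.7000i
z*z_bar = 8.6^2 + 2.7^2 = 73.96 + 7.29 = 81.25

z_bar = 8.6000 - 2.7000i, z*z_bar = 81.25


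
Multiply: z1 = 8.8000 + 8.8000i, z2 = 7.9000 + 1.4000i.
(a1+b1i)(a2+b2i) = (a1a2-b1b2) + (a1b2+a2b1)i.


Real = 8.8*7.9 - 8.8*1.4 = 69.52 - 12.32 = 57.2
Imag = 8.8*1.4 + 7.9*8.8 = 12.32 + 69.52 = 81.84

57.2000 + 81.8400i


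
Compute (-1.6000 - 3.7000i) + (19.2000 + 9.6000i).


Real: -1.6 + 19.2 = 17.6
Imag: -3.7 + 9.6 = 5.9

17.6000 + 5.9000i


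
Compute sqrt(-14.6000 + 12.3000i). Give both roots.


|z| = sqrt(213.16+151.29) = 19.0906
sqrt((|z|+a)/2) = sqrt((19.0906+(-14.6))/2) = sqrt(2.2453) = 1.4984
sqrt((|z|-a)/2) = sqrt((19.0906-(-14.6))/2) = sqrt(16.8453) = 4.1043

±(1.4984 + 4.1043i) i.e. 1.4984 + 4.1043i and -1.4984 - 4.1043i


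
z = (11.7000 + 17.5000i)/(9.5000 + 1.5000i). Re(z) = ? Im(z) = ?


Multiply by conjugate: (11.7000 + 17.5000i)(9.5000 - 1.5000i) / (9.5^2 + 1.5^2)
Numerator real = 11.7*9.5 + 17.5*1.5 = 137.4
Numerator imag = 17.5*9.5 - 11.7*1.5 = 148.7
Denominator = 92.5
Re(z) = 137.4/92.5 = 1.4854
Im(z) = 148.7/92.5 = 1.6076

Re(z) = 1.4854, Im(z) = 1.6076


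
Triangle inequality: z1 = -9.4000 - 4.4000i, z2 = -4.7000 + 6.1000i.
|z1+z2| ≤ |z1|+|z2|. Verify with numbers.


|z1| = sqrt((-9.4)^2 + (-4.4)^2) = sqrt(107.72) = 10.3788
|z2| = sqrt((-4.7)^2 + 6.1^2) = sqrt(59.3) = 7.7006
z1+z2 = -14.1000 + 1.7000i
|z1+z2| = sqrt(201.7) = 14.2021
|z1|+|z2| = 10.3788 + 7.7006 = 18.0794

|z1+z2| = 14.2021 ≤ |z1|+|z2| = 18.0794 (verified)


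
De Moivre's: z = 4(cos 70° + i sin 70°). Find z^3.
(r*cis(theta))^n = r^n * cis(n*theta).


r^3 = 4^3 = 64
n*theta = 3*70° = 210° = 210° (mod 360)
a = 64*cos(210°) = -55.4256
b = 64*sin(210°) = -32.0000

64 cis(210°) = -55.4256 - 32.0000i


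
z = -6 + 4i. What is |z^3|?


|z| = sqrt(36+16) = sqrt(52) = 7.2111
|z^3| = |z|^3 = (sqrt(52))^3 = 52*sqrt(52)

|z^3| = 52*sqrt(52) ≈ 374.9773


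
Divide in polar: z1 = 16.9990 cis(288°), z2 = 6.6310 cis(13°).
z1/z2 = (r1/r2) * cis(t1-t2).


r = 16.9990 / 6.6310 = 2.5636
theta = 288° - 13° = 275° = 275° (mod 360)

2.5636 cis(275°)


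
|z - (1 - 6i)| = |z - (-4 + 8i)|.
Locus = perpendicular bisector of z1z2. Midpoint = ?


Equal distances means the locus is the perpendicular bisector of z1 and z2.
Midpoint = ((1+(-4))/2, (-6+8)/2) = (-1.5000, 1.0000)

Perpendicular bisector through (-1.5000, 1.0000)


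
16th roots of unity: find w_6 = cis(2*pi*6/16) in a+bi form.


Angle = 360*6/16 = 135°
a = cos(135°) = -0.7071
b = sin(135°) = 0.7071

-0.7071 + 0.7071i


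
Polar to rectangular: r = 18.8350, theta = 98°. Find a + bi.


a = 18.8350*cos(98°) = 18.8350*(-0.13917) = -2.6213
b = 18.8350*sin(98°) = 18.8350*0.99027 = 18.6517

-2.6213 + 18.6517i


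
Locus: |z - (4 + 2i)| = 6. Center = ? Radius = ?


|z - z0| = r is a circle with center z0 and radius r.
Center = (4, 2), radius = 6

Circle with center (4, 2) and radius 6


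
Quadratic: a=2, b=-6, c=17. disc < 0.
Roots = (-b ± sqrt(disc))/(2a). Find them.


disc = (-6)^2 - 4*2*17 = 36 - 136 = -100
sqrt(|disc|) = sqrt(100) = 10.0000
Real part = 6/(2*2) = 1.5000
Imag part = 10.0000/(2*2) = 2.5000

1.5000 ± 2.5000i


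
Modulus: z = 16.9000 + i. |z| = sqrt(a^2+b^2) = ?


|z| = sqrt(16.9^2 + 1^2) = sqrt(285.61 + 1) = sqrt(286.61) = 16.9296

|z| = 16.9296


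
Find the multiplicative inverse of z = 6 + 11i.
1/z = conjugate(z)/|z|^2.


|z|^2 = 36+121 = 157
1/z = (6 - 11i)/157

1/z = 0.0382 - 0.0701i


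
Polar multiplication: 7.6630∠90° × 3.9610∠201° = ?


r = 7.6630 * 3.9610 = 30.3531
theta = 90° + 201° = 291° = 291° (mod 360)

30.3531 cis(291°)


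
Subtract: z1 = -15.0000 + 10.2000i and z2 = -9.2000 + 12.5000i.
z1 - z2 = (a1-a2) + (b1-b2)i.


Real: -15 + 9.2 = -5.8
Imag: 10.2 - 12.5 = -2.3

-5.8000 - 2.3000i


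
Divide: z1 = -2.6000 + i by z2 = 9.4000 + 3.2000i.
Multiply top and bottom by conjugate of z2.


Conjugate of z2 = 9.4000 - 3.2000i
Numerator: (-2.6000 + i)(9.4000 - 3.2000i) = -21.2400 + 17.7200i
Denominator: 9.4^2 + 3.2^2 = 98.6
Result = (-21.2400 + 17.7200i)/98.6

-0.2154 + 0.1797i


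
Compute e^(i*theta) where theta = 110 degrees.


cos(110°) = -0.3420
sin(110°) = 0.9397

e^(i*110°) = -0.3420 + 0.9397i


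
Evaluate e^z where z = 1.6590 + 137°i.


e^1.6590 = 5.2541
cos(137°) = -0.73135
sin(137°) = 0.682
Real = 5.2541*(-0.73135) = -3.8426
Imag = 5.2541*0.682 = 3.5833

-3.8426 + 3.5833i


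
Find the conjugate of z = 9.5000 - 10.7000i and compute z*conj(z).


z_bar = 9.5000 + 10.7000i
z*z_bar = 9.5^2 + (-10.7)^2 = 90.25 + 114.49 = 204.74

z_bar = 9.5000 + 10.7000i, z*z_bar = 204.74


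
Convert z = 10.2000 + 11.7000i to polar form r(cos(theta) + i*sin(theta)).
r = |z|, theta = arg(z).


r = sqrt(104.04+136.89) = sqrt(240.93) = 15.5219
theta = atan2(11.7, 10.2) = 48.9182 degrees

r = 15.5219, theta = 48.9182 degrees


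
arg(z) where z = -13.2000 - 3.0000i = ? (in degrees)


Re = -13.2, Im = -3
arg = atan2(-3, -13.2) = -167.1957 degrees

arg(z) = -167.1957 degrees


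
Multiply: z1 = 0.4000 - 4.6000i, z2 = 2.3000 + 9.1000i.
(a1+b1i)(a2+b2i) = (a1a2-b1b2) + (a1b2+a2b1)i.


Real = 0.4*2.3 - (-4.6)*9.1 = 0.92 - (-41.86) = 42.78
Imag = 0.4*9.1 + 2.3*(-4.6) = 3.64 - (10.58) = -6.94

42.7800 - 6.9400i


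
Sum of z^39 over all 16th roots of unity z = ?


The roots are w_k = w^k with w = e^(2*pi*i/16), and (w^k)^39 = (w^39)^k.
So S = 1 + u + u^2 + ... + u^(15) with u = w^39.
39 = 2*16 + 7, so 39 is not a multiple of 16: u = (w^16)^2 * w^7 = w^7 ≠ 1 (w is a primitive 16th root), while u^16 = (w^16)^39 = 1.
Geometric series: S = (1 - u^16)/(1 - u) = (1 - 1)/(1 - u) = 0

S = 0


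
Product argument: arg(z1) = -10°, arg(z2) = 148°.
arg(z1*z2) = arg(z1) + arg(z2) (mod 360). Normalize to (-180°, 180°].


arg(z1*z2) = -10° + 148° = 138°
Normalized to (-180°, 180°]: 138°

138°


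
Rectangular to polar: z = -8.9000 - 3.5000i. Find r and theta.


r = sqrt(79.21+12.25) = sqrt(91.46) = 9.5635
theta = atan2(-3.5, -8.9) = -158.5323 degrees

r = 9.5635, theta = -158.5323 degrees


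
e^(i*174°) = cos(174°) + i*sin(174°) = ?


cos(174°) = -0.9945
sin(174°) = 0.1045

e^(i*174°) = -0.9945 + 0.1045i


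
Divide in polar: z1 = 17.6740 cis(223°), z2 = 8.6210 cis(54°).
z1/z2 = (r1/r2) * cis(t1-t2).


r = 17.6740 / 8.6210 = 2.0501
theta = 223° - 54° = 169° = 169° (mod 360)

2.0501 cis(169°)


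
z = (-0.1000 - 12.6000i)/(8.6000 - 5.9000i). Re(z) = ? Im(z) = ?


Multiply by conjugate: (-0.1000 - 12.6000i)(8.6000 + 5.9000i) / (8.6^2 + (-5.9)^2)
Numerator real = -0.1*8.6 - (12.6)*(-5.9) = 73.48
Numerator imag = -12.6*8.6 - (-0.1)*(-5.9) = -108.95
Denominator = 108.77
Re(z) = 73.48/108.77 = 0.6756
Im(z) = -108.95/108.77 = -1.0017

Re(z) = 0.6756, Im(z) = -1.0017


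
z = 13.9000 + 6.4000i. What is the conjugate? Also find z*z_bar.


z_bar = 13.9000 - 6.4000i
z*z_bar = 13.9^2 + 6.4^2 = 193.21 + 40.96 = 234.17

z_bar = 13.9000 - 6.4000i, z*z_bar = 234.17


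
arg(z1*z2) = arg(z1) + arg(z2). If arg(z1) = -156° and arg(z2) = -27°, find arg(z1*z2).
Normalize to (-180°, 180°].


arg(z1*z2) = -156° - 27° = -183°
Normalized to (-180°, 180°]: 177°

177°


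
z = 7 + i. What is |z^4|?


|z| = sqrt(49+1) = sqrt(50) = 7.0711
|z^4| = |z|^4 = (sqrt(50))^4 = 50^2 = 2500

|z^4| = 2500


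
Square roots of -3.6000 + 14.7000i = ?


|z| = sqrt(12.96+216.09) = 15.1344
sqrt((|z|+a)/2) = sqrt((15.1344+(-3.6))/2) = sqrt(5.7672) = 2.4015
sqrt((|z|-a)/2) = sqrt((15.1344-(-3.6))/2) = sqrt(9.3672) = 3.0606

±(2.4015 + 3.0606i) i.e. 2.4015 + 3.0606i and -2.4015 - 3.0606i


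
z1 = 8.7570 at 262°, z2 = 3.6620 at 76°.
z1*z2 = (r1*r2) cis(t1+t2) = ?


r = 8.7570 * 3.6620 = 32.0681
theta = 262° + 76° = 338° = 338° (mod 360)

32.0681 cis(338°)


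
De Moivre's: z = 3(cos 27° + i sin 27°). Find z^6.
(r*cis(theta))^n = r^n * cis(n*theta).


r^6 = 3^6 = 729
n*theta = 6*27° = 162° = 162° (mod 360)
a = 729*cos(162°) = -693.3202
b = 729*sin(162°) = 225.2734

729 cis(162°) = -693.3202 + 225.2734i


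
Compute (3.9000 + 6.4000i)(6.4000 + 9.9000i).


Real = 3.9*6.4 - 6.4*9.9 = 24.96 - 63.36 = -38.4
Imag = 3.9*9.9 + 6.4*6.4 = 38.61 + 40.96 = 79.57

-38.4000 + 79.5700i


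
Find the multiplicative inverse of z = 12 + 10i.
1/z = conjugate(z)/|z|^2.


|z|^2 = 144+100 = 244
1/z = (12 - 10i)/244

1/z = 0.0492 - 0.0410i


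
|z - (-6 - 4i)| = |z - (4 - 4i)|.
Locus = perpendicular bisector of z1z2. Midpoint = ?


Equal distances means the locus is the perpendicular bisector of z1 and z2.
Midpoint = ((-6+4)/2, (-4+(-4))/2) = (-1.0000, -4.0000)

Perpendicular bisector through (-1.0000, -4.0000)


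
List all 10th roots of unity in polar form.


The 10th roots of unity are cis(360k/10°) for k=0..9
Angle step = 360/10 = 36°
Primitive root: cis(36°)
Primitive root = 0.8090 + 0.5878i

10 roots at angles: 0°, 36°, 72°, 108°, 144°, 180°, 216°, 252°, 288°, 324°


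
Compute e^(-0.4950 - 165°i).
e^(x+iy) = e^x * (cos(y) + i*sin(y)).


e^-0.4950 = 0.6096
cos(-165°) = -0.9659
sin(-165°) = -0.2588
Real = 0.6096*(-0.9659) = -0.5888
Imag = 0.6096*(-0.2588) = -0.1578

-0.5888 - 0.1578i


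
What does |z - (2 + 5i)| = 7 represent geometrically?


|z - z0| = r is a circle with center z0 and radius r.
Center = (2, 5), radius = 7

Circle with center (2, 5) and radius 7


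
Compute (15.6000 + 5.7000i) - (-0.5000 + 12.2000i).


Real: 15.6 + 0.5 = 16.1
Imag: 5.7 - 12.2 = -6.5

16.1000 - 6.5000i


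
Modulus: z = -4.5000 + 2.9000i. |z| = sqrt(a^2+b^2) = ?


|z| = sqrt((-4.5)^2 + 2.9^2) = sqrt(20.25 + 8.41) = sqrt(28.66) = 5.3535

|z| = 5.3535


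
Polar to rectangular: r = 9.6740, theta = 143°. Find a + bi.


a = 9.6740*cos(143°) = 9.6740*(-0.79864) = -7.7260
b = 9.6740*sin(143°) = 9.6740*0.60182 = 5.8220

-7.7260 + 5.8220i


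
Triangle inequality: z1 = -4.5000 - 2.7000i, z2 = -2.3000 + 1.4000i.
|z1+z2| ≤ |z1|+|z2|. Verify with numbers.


|z1| = sqrt((-4.5)^2 + (-2.7)^2) = sqrt(27.54) = 5.2479
|z2| = sqrt((-2.3)^2 + 1.4^2) = sqrt(7.25) = 2.6926
z1+z2 = -6.8000 - 1.3000i
|z1+z2| = sqrt(47.93) = 6.9231
|z1|+|z2| = 5.2479 + 2.6926 = 7.9405

|z1+z2| = 6.9231 ≤ |z1|+|z2| = 7.9405 (verified)


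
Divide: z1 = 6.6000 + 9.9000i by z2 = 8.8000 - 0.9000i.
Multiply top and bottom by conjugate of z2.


Conjugate of z2 = 8.8000 + 0.9000i
Numerator: (6.6000 + 9.9000i)(8.8000 + 0.9000i) = 49.1700 + 93.0600i
Denominator: 8.8^2 + (-0.9)^2 = 78.25
Result = (49.1700 + 93.0600i)/78.25

0.6284 + 1.1893i


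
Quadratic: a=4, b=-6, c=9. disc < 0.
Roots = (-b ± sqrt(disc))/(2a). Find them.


disc = (-6)^2 - 4*4*9 = 36 - 144 = -108
sqrt(|disc|) = sqrt(108) = 10.3923
Real part = 6/(2*4) = 0.7500
Imag part = 10.3923/(2*4) = 1.2990

0.7500 ± 1.2990i


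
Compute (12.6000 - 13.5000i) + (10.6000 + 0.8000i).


Real: 12.6 + 10.6 = 23.2
Imag: -13.5 + 0.8 = -12.7

23.2000 - 12.7000i


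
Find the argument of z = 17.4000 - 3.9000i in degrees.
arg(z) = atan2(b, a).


Re = 17.4, Im = -3.9
arg = atan2(-3.9, 17.4) = -12.6334 degrees

arg(z) = -12.6334 degrees


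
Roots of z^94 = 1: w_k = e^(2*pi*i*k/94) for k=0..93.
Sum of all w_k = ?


The sum of all 94th roots of unity is 0.
Geometric series: (1 - w^94)/(1 - w) = (1-1)/(1-w) = 0 since w^94 = 1, w ≠ 1.
Alternatively: coefficient of z^93 in z^94 - 1 is 0.

0


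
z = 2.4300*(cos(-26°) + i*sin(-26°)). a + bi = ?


a = 2.4300*cos(-26°) = 2.4300*0.8988 = 2.1841
b = 2.4300*sin(-26°) = 2.4300*(-0.43837) = -1.0652

2.1841 - 1.0652i


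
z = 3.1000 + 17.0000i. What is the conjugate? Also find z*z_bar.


z_bar = 3.1000 - 17.0000i
z*z_bar = 3.1^2 + 17^2 = 9.61 + 289 = 298.61

z_bar = 3.1000 - 17.0000i, z*z_bar = 298.61


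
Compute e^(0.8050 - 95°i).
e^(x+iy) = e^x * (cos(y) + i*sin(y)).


e^0.8050 = 2.2367
cos(-95°) = -0.087156
sin(-95°) = -0.9962
Real = 2.2367*(-0.087156) = -0.1949
Imag = 2.2367*(-0.9962) = -2.2282

-0.1949 - 2.2282i


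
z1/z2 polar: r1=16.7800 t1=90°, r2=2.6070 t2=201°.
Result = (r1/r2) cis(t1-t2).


r = 16.7800 / 2.6070 = 6.4365
theta = 90° - 201° = -111° = 249° (mod 360)

6.4365 cis(249°)


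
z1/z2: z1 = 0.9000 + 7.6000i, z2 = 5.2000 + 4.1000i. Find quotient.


Conjugate of z2 = 5.2000 - 4.1000i
Numerator: (0.9000 + 7.6000i)(5.2000 - 4.1000i) = 35.8400 + 35.8300i
Denominator: 5.2^2 + 4.1^2 = 43.85
Result = (35.8400 + 35.8300i)/43.85

0.8173 + 0.8171i


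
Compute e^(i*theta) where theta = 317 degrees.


cos(317°) = 0.7314
sin(317°) = -0.6820

e^(i*317°) = 0.7314 - 0.6820i


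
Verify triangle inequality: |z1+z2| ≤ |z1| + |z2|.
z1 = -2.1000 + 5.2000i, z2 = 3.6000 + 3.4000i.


|z1| = sqrt((-2.1)^2 + 5.2^2) = sqrt(31.45) = 5.6080
|z2| = sqrt(3.6^2 + 3.4^2) = sqrt(24.52) = 4.9518
z1+z2 = 1.5000 + 8.6000i
|z1+z2| = sqrt(76.21) = 8.7298
|z1|+|z2| = 5.6080 + 4.9518 = 10.5598

|z1+z2| = 8.7298 ≤ |z1|+|z2| = 10.5598 (verified)


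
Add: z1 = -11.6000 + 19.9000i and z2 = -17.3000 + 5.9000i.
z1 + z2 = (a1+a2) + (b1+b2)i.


Real: -11.6 - 17.3 = -28.9
Imag: 19.9 + 5.9 = 25.8

-28.9000 + 25.8000i


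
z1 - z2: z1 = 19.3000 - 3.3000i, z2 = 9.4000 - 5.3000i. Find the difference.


Real: 19.3 - 9.4 = 9.9
Imag: -3.3 + 5.3 = 2

9.9000 + 2.0000i


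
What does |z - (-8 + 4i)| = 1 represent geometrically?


|z - z0| = r is a circle with center z0 and radius r.
Center = (-8, 4), radius = 1

Circle with center (-8, 4) and radius 1


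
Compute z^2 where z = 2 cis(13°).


r^2 = 2^2 = 4
n*theta = 2*13° = 26° = 26° (mod 360)
a = 4*cos(26°) = 3.5952
b = 4*sin(26°) = 1.7535

4 cis(26°) = 3.5952 + 1.7535i


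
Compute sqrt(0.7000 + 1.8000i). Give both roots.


|z| = sqrt(0.49+3.24) = 1.9313
sqrt((|z|+a)/2) = sqrt((1.9313+0.7)/2) = sqrt(1.3157) = 1.1470
sqrt((|z|-a)/2) = sqrt((1.9313-0.7)/2) = sqrt(0.6157) = 0.7846

±(1.1470 + 0.7846i) i.e. 1.1470 + 0.7846i and -1.1470 - 0.7846i


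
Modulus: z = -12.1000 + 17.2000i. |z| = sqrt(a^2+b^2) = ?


|z| = sqrt((-12.1)^2 + 17.2^2) = sqrt(146.41 + 295.84) = sqrt(442.25) = 21.0297

|z| = 21.0297


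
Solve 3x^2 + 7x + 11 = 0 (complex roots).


disc = 7^2 - 4*3*11 = 49 - 132 = -83
sqrt(|disc|) = sqrt(83) = 9.1104
Real part = -7/(2*3) = -1.1667
Imag part = 9.1104/(2*3) = 1.5184

-1.1667 ± 1.5184i


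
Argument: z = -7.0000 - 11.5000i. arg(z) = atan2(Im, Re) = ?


Re = -7, Im = -11.5
arg = atan2(-11.5, -7) = -121.3287 degrees

arg(z) = -121.3287 degrees


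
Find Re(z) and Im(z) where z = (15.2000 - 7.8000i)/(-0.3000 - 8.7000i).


Multiply by conjugate: (15.2000 - 7.8000i)(-0.3000 + 8.7000i) / ((-0.3)^2 + (-8.7)^2)
Numerator real = 15.2*(-0.3) - (7.8)*(-8.7) = 63.3
Numerator imag = -7.8*(-0.3) - 15.2*(-8.7) = 134.58
Denominator = 75.78
Re(z) = 63.3/75.78 = 0.8353
Im(z) = 134.58/75.78 = 1.7759

Re(z) = 0.8353, Im(z) = 1.7759


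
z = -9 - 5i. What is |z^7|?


|z| = sqrt(81+25) = sqrt(106) = 10.2956
|z^7| = |z|^7 = (sqrt(106))^7 = 106^3 * sqrt(106) = 1191016*sqrt(106)

|z^7| = 1191016*sqrt(106) ≈ 12262260.2280


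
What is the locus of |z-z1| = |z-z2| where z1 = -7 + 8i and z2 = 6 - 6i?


Equal distances means the locus is the perpendicular bisector of z1 and z2.
Midpoint = ((-7+6)/2, (8+(-6))/2) = (-0.5000, 1.0000)

Perpendicular bisector through (-0.5000, 1.0000)


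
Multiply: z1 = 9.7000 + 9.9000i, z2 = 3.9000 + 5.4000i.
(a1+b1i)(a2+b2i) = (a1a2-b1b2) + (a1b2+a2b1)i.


Real = 9.7*3.9 - 9.9*5.4 = 37.83 - 53.46 = -15.63
Imag = 9.7*5.4 + 3.9*9.9 = 52.38 + 38.61 = 90.99

-15.6300 + 90.9900i


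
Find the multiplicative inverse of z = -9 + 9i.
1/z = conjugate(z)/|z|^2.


|z|^2 = 81+81 = 162
1/z = (-9 - 9i)/162

1/z = -0.0556 - 0.0556i


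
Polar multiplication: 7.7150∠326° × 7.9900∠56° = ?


r = 7.7150 * 7.9900 = 61.6429
theta = 326° + 56° = 382° = 22° (mod 360)

61.6429 cis(22°)


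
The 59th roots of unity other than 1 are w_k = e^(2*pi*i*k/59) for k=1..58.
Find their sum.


With w = e^(2*pi*i/59), all 59 of the 59th roots of unity w^0 = 1, w, ..., w^(58) sum to 0: 1 + w + ... + w^(58) = (1 - w^59)/(1 - w) = 0 since w^59 = 1, w ≠ 1.
Removing the root 1: w + w^2 + ... + w^(58) = 0 - 1 = -1

Sum = -1


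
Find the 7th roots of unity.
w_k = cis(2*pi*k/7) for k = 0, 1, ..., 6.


The 7th roots of unity are cis(360k/7°) for k=0..6
Angle step = 360/7 = 51.4286°
Primitive root: cis(51.4286°)
Primitive root = 0.6235 + 0.7818i

7 roots at angles: 0°, 51.4286°, 102.8571°, 154.2857°, 205.7143°, 257.1429°, 308.5714°


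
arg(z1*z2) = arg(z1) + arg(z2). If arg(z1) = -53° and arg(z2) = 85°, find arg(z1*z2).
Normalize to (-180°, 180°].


arg(z1*z2) = -53° + 85° = 32°
Normalized to (-180°, 180°]: 32°

32°


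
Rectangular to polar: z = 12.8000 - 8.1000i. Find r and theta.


r = sqrt(163.84+65.61) = sqrt(229.45) = 15.1476
theta = atan2(-8.1, 12.8) = -32.3261 degrees

r = 15.1476, theta = -32.3261 degrees


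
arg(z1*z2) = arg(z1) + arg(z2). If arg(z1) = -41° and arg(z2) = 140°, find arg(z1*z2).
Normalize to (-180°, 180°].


arg(z1*z2) = -41° + 140° = 99°
Normalized to (-180°, 180°]: 99°

99°


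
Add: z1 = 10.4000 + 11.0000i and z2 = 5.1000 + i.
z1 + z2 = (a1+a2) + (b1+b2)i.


Real: 10.4 + 5.1 = 15.5
Imag: 11 + 1 = 12

15.5000 + 12.0000i


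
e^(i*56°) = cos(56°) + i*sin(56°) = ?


cos(56°) = 0.5592
sin(56°) = 0.8290

e^(i*56°) = 0.5592 + 0.8290i


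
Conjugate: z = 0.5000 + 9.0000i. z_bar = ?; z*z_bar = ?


z_bar = 0.5000 - 9.0000i
z*z_bar = 0.5^2 + 9^2 = 0.25 + 81 = 81.25

z_bar = 0.5000 - 9.0000i, z*z_bar = 81.25


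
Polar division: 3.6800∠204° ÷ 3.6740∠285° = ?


r = 3.6800 / 3.6740 = 1.0016
theta = 204° - 285° = -81° = 279° (mod 360)

1.0016 cis(279°)


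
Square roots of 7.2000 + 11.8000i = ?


|z| = sqrt(51.84+139.24) = 13.8232
sqrt((|z|+a)/2) = sqrt((13.8232+7.2)/2) = sqrt(10.5116) = 3.2422
sqrt((|z|-a)/2) = sqrt((13.8232-7.2)/2) = sqrt(3.3116) = 1.8198

±(3.2422 + 1.8198i) i.e. 3.2422 + 1.8198i and -3.2422 - 1.8198i


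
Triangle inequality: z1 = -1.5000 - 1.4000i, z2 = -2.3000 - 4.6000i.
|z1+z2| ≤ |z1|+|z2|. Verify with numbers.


|z1| = sqrt((-1.5)^2 + (-1.4)^2) = sqrt(4.21) = 2.0518
|z2| = sqrt((-2.3)^2 + (-4.6)^2) = sqrt(26.45) = 5.1430
z1+z2 = -3.8000 - 6.0000i
|z1+z2| = sqrt(50.44) = 7.1021
|z1|+|z2| = 2.0518 + 5.1430 = 7.1948

|z1+z2| = 7.1021 ≤ |z1|+|z2| = 7.1948 (verified)


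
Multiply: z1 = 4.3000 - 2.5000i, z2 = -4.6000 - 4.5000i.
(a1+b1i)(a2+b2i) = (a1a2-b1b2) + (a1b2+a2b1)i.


Real = 4.3*(-4.6) - (-2.5)*(-4.5) = -19.78 - 11.25 = -31.03
Imag = 4.3*(-4.5) - (4.6)*(-2.5) = -19.35 + 11.5 = -7.85

-31.0300 - 7.8500i


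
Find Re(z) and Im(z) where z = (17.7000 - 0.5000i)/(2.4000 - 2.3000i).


Multiply by conjugate: (17.7000 - 0.5000i)(2.4000 + 2.3000i) / (2.4^2 + (-2.3)^2)
Numerator real = 17.7*2.4 - (0.5)*(-2.3) = 43.63
Numerator imag = -0.5*2.4 - 17.7*(-2.3) = 39.51
Denominator = 11.05
Re(z) = 43.63/11.05 = 3.9484
Im(z) = 39.51/11.05 = 3.5756

Re(z) = 3.9484, Im(z) = 3.5756


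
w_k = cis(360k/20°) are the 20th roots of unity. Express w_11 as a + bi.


Angle = 360*11/20 = 198°
a = cos(198°) = -0.9511
b = sin(198°) = -0.3090

-0.9511 - 0.3090i


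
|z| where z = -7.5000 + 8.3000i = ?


|z| = sqrt((-7.5)^2 + 8.3^2) = sqrt(56.25 + 68.89) = sqrt(125.14) = 11.1866

|z| = 11.1866


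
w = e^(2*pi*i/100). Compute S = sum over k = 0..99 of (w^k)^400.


The roots are w_k = w^k with w = e^(2*pi*i/100), and (w^k)^400 = (w^400)^k.
So S = 1 + u + u^2 + ... + u^(99) with u = w^400.
400 = 4*100 + 0, so 400 is a multiple of 100 and u = (w^100)^4 = 1.
Every one of the 100 terms equals 1: S = 100

S = 100


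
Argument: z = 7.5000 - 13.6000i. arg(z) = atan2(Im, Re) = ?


Re = 7.5, Im = -13.6
arg = atan2(-13.6, 7.5) = -61.1246 degrees

arg(z) = -61.1246 degrees


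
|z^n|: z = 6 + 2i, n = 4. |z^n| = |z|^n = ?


|z| = sqrt(36+4) = sqrt(40) = 6.3246
|z^4| = |z|^4 = (sqrt(40))^4 = 40^2 = 1600

|z^4| = 1600


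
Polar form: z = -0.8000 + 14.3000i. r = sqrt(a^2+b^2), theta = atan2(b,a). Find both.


r = sqrt(0.64+204.49) = sqrt(205.13) = 14.3224
theta = atan2(14.3, -0.8) = 93.2020 degrees

r = 14.3224, theta = 93.2020 degrees


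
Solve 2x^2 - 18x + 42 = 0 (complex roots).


disc = (-18)^2 - 4*2*42 = 324 - 336 = -12
sqrt(|disc|) = sqrt(12) = 3.4641
Real part = 18/(2*2) = 4.5000
Imag part = 3.4641/(2*2) = 0.8660

4.5000 ± 0.8660i


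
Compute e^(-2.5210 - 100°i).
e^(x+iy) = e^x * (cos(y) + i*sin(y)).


e^-2.5210 = 0.0804
cos(-100°) = -0.1736
sin(-100°) = -0.9848
Real = 0.0804*(-0.1736) = -0.0140
Imag = 0.0804*(-0.9848) = -0.0792

-0.0140 - 0.0792i


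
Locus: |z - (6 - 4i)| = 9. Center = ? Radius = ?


|z - z0| = r is a circle with center z0 and radius r.
Center = (6, -4), radius = 9

Circle with center (6, -4) and radius 9


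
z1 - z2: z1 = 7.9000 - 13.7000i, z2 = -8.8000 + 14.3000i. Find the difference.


Real: 7.9 + 8.8 = 16.7
Imag: -13.7 - 14.3 = -28

16.7000 - 28.0000i


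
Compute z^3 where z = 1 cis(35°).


r^3 = 1^3 = 1
n*theta = 3*35° = 105° = 105° (mod 360)
a = 1*cos(105°) = -0.2588
b = 1*sin(105°) = 0.9659

1 cis(105°) = -0.2588 + 0.9659i


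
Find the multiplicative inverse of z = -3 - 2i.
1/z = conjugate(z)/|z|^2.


|z|^2 = 9+4 = 13
1/z = (-3 + 2i)/13

1/z = -0.2308 + 0.1538i
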